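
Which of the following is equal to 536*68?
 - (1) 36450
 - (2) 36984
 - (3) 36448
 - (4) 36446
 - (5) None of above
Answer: 3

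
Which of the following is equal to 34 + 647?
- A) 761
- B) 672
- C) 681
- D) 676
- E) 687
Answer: C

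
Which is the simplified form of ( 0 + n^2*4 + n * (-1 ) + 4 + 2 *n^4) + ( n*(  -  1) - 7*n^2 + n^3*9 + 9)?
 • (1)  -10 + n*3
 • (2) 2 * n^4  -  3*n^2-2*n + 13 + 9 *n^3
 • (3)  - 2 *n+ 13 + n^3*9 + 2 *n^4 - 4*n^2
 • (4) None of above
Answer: 2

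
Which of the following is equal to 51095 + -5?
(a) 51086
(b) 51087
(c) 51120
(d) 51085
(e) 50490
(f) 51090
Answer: f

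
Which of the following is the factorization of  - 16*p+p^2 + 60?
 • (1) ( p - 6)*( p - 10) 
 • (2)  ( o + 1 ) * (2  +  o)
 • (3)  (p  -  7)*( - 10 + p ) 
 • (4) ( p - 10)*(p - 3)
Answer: 1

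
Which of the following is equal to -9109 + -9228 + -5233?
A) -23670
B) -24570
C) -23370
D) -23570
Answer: D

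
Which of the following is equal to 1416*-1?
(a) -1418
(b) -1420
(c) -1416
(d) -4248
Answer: c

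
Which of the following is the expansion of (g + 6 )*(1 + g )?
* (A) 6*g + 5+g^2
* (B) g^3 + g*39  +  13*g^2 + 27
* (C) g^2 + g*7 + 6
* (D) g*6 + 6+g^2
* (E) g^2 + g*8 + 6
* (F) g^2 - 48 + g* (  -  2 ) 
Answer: C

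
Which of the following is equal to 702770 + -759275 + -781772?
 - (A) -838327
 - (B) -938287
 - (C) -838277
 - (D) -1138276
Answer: C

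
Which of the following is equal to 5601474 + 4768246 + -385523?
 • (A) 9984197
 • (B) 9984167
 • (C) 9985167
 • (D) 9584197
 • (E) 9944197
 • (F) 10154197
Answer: A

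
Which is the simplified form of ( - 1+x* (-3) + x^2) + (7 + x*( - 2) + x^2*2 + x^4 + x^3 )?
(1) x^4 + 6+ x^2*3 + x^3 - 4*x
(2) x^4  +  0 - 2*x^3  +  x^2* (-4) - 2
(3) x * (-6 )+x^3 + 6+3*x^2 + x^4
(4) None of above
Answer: 4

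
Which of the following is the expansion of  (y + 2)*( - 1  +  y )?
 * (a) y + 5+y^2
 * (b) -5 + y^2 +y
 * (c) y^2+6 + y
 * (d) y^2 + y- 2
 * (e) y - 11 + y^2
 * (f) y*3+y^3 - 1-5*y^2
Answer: d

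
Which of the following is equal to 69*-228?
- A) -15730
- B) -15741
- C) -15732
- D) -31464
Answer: C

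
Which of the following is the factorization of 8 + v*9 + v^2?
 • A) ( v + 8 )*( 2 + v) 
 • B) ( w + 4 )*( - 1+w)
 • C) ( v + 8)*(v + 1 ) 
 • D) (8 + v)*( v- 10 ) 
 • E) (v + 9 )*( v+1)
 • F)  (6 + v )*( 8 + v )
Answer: C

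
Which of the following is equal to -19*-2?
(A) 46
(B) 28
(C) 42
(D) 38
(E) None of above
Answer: D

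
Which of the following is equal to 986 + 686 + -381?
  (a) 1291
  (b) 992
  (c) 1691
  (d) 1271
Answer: a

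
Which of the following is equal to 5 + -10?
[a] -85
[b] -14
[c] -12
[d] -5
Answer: d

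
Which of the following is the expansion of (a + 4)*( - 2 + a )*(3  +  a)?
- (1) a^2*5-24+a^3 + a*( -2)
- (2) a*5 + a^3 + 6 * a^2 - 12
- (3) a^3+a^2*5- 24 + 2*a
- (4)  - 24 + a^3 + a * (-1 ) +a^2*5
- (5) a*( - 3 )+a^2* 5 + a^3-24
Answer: 1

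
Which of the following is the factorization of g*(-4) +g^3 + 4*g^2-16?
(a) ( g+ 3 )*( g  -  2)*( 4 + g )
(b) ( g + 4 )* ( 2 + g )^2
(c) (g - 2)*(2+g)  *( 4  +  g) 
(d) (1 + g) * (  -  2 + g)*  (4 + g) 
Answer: c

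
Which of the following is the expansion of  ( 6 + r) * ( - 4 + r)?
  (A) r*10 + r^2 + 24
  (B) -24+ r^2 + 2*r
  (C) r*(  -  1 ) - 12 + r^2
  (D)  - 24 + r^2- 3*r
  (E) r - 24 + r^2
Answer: B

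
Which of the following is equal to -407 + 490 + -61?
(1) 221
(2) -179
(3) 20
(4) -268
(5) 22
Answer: 5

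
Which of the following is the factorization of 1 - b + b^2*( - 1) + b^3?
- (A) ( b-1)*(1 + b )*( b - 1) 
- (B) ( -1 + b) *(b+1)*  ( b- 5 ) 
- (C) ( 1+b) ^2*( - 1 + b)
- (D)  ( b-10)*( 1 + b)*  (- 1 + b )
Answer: A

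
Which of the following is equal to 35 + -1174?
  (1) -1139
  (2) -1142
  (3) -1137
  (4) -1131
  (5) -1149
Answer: 1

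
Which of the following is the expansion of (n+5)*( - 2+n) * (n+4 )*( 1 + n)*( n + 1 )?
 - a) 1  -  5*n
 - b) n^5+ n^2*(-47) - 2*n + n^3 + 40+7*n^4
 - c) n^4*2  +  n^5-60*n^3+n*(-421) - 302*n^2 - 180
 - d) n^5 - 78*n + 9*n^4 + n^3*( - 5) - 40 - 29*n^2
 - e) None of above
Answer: e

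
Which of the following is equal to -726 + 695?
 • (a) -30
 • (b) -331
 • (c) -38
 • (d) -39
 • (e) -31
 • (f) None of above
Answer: e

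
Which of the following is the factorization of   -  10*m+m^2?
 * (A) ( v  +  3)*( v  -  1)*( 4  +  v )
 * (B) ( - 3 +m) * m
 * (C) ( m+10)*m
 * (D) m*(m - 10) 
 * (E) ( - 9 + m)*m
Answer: D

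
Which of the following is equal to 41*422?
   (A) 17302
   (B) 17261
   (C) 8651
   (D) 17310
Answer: A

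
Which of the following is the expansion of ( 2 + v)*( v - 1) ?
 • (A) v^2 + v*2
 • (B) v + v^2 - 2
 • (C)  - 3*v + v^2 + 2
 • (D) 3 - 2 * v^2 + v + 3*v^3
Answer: B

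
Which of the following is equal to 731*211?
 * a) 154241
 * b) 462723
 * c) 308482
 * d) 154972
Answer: a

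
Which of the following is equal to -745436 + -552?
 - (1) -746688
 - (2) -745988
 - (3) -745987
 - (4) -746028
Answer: 2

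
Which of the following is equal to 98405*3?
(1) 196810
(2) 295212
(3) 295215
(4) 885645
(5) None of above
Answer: 3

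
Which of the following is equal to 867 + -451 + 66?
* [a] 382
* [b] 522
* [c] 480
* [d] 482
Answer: d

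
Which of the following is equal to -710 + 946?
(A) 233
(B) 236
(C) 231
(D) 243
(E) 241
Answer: B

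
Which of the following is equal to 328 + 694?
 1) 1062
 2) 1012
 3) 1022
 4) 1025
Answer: 3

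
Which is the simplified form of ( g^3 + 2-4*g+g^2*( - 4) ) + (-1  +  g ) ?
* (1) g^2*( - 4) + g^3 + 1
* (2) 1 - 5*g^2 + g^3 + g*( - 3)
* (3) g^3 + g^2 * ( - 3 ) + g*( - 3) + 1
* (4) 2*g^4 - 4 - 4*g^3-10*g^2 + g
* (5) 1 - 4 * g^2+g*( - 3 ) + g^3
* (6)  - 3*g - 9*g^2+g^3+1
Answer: 5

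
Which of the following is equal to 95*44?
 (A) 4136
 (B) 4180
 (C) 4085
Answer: B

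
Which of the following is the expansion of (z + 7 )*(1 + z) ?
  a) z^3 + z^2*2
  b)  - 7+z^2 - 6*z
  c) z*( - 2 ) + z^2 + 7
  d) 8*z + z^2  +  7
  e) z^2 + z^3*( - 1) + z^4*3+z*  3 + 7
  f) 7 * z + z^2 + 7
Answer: d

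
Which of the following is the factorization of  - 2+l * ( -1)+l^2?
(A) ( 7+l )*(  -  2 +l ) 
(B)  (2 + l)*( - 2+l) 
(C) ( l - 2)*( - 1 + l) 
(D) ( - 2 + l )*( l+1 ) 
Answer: D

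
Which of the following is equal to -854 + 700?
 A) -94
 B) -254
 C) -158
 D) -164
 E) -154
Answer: E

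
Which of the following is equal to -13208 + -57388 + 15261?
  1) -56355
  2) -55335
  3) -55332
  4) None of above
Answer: 2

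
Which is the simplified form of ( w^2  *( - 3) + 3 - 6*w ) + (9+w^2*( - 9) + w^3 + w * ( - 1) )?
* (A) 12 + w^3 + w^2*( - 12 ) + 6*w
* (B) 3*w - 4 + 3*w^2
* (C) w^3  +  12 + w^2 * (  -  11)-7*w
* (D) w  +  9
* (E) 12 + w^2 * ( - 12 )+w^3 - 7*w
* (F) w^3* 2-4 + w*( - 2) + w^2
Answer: E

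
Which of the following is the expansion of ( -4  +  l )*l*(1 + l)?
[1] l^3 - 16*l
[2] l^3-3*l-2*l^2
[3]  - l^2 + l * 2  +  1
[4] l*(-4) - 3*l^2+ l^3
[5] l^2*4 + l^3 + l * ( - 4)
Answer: 4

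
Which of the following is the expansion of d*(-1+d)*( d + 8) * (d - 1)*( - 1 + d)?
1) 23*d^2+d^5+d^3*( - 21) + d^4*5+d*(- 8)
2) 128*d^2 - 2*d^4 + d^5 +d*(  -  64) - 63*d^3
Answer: 1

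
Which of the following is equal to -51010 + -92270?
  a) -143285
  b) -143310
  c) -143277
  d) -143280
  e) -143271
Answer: d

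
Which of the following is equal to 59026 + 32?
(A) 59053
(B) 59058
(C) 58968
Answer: B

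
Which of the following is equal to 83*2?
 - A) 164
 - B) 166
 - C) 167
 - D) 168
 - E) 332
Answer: B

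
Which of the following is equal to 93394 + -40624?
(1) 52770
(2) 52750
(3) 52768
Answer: 1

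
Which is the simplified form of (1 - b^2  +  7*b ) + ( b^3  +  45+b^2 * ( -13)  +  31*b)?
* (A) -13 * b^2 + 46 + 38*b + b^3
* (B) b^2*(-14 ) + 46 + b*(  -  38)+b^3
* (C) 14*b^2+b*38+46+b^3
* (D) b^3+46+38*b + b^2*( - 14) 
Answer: D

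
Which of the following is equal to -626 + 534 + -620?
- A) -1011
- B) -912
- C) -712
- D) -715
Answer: C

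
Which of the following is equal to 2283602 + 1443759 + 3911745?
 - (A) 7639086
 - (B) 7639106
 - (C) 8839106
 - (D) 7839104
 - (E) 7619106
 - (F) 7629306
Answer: B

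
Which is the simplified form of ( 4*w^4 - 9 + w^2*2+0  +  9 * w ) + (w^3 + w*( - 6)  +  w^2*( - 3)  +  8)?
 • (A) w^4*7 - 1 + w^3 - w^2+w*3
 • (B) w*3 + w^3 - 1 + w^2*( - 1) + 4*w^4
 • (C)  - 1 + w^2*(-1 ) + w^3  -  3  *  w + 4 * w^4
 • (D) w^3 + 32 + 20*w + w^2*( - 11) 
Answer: B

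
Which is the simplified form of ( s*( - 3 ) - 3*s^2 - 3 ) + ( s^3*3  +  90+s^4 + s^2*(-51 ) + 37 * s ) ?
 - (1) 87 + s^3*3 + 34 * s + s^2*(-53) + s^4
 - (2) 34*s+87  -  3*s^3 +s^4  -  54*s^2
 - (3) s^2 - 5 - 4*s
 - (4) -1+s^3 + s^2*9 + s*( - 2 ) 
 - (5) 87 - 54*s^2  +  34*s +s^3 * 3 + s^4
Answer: 5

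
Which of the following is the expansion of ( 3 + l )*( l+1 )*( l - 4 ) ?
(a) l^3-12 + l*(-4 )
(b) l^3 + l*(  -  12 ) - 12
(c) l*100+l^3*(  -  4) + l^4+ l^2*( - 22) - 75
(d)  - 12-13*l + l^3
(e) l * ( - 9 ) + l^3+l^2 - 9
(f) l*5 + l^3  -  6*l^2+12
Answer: d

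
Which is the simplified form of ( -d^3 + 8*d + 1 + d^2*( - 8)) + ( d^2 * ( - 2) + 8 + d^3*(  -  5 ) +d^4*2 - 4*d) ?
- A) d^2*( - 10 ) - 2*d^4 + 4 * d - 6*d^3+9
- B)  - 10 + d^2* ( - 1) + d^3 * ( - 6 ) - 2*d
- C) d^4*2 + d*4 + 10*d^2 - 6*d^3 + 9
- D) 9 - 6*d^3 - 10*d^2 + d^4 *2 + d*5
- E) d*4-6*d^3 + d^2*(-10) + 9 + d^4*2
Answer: E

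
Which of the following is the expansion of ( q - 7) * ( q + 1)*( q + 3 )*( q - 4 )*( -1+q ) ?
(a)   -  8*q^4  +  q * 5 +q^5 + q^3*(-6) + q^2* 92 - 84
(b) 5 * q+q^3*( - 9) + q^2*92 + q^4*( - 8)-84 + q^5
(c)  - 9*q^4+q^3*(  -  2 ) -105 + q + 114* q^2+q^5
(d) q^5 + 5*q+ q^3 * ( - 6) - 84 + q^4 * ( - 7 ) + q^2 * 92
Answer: a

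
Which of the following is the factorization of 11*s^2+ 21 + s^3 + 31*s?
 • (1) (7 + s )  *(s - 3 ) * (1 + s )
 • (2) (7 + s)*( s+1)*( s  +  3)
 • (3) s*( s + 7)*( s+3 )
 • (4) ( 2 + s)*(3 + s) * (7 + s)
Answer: 2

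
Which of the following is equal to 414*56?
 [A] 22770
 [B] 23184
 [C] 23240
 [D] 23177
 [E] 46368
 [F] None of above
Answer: B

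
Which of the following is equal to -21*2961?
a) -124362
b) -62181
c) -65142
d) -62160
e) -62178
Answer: b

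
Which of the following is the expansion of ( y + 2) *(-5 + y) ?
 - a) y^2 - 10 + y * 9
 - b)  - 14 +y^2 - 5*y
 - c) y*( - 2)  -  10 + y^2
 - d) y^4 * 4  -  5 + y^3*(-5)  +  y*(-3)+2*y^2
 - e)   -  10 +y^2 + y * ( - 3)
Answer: e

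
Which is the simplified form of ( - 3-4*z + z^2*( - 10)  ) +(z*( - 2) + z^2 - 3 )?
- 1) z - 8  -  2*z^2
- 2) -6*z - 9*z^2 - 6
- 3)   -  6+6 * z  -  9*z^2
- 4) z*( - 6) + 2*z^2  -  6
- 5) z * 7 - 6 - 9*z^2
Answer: 2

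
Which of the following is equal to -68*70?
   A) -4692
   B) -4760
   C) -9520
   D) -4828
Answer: B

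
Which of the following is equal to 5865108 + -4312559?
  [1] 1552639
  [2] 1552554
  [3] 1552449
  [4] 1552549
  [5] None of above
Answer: 4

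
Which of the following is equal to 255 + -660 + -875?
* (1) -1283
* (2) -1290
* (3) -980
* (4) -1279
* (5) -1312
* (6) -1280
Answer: 6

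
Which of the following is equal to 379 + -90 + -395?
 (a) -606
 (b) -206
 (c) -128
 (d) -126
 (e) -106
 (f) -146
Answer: e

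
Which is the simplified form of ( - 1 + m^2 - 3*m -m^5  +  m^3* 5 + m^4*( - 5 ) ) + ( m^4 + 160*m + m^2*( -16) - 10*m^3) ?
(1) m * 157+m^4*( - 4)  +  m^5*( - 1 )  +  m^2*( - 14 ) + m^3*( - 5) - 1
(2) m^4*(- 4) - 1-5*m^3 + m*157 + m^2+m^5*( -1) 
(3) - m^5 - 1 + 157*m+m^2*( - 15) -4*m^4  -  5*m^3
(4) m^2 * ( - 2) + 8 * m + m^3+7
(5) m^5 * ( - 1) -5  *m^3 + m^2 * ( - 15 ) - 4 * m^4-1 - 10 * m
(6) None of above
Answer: 3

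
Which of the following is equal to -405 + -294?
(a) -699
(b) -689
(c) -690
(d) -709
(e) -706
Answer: a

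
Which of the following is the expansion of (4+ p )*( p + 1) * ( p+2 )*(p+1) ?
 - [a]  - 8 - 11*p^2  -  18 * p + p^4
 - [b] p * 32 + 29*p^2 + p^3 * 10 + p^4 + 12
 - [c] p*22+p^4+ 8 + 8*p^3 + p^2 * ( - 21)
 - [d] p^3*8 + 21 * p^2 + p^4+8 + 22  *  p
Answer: d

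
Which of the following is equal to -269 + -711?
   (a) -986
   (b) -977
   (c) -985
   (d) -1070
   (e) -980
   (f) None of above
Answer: e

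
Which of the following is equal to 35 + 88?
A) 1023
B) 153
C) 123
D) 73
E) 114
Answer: C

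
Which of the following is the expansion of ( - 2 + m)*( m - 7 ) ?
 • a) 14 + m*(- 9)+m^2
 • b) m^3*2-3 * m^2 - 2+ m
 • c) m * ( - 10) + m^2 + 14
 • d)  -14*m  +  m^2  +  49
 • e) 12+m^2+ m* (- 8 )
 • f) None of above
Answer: a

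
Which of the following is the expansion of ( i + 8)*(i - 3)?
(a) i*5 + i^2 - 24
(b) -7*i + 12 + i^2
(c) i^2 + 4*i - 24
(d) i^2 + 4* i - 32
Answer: a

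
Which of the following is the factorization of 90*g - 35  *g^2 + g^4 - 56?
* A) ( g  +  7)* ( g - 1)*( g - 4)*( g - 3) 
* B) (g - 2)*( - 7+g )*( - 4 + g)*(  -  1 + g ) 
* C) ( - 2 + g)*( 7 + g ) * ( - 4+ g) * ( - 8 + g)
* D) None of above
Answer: D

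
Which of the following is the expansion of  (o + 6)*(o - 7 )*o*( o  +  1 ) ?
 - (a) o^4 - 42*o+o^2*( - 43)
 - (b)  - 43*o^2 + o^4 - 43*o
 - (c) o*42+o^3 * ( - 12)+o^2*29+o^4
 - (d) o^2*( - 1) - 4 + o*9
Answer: a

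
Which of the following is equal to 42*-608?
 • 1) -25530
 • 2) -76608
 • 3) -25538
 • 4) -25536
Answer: 4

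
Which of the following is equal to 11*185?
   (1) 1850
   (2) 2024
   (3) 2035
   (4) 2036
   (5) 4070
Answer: 3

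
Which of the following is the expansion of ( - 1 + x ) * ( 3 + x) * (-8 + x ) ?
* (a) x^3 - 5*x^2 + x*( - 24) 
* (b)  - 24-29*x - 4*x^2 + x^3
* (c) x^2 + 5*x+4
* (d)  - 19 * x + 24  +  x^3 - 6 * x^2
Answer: d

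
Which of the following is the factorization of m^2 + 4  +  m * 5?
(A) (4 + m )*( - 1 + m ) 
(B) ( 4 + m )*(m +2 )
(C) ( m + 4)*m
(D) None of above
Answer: D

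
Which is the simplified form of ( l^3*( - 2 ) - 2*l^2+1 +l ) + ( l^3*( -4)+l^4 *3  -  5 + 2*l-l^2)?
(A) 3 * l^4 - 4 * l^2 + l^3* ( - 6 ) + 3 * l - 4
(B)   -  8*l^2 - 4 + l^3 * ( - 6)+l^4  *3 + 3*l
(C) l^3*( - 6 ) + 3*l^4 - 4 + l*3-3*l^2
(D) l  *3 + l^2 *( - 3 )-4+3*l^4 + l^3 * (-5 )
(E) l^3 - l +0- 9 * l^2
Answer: C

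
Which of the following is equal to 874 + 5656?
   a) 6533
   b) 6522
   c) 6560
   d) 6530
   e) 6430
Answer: d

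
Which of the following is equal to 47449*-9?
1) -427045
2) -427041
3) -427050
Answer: 2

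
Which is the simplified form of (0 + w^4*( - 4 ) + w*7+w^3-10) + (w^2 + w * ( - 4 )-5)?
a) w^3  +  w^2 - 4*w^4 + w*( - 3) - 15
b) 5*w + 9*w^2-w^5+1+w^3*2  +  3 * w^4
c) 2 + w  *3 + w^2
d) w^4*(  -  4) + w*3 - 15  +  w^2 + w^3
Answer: d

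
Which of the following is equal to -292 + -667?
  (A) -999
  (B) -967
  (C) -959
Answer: C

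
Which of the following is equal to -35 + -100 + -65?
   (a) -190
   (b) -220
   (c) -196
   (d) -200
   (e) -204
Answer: d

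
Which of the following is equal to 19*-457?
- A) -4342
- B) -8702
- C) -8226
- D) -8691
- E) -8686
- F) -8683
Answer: F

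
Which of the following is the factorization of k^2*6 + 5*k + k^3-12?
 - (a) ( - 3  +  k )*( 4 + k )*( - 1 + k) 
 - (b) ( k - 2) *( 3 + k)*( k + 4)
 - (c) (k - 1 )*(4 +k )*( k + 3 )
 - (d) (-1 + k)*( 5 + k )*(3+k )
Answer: c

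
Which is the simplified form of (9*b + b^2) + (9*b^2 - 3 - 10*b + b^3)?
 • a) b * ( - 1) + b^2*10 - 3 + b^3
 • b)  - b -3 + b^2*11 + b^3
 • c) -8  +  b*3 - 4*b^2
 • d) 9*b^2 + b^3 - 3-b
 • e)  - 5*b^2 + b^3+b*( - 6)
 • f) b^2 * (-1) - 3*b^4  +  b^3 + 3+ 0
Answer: a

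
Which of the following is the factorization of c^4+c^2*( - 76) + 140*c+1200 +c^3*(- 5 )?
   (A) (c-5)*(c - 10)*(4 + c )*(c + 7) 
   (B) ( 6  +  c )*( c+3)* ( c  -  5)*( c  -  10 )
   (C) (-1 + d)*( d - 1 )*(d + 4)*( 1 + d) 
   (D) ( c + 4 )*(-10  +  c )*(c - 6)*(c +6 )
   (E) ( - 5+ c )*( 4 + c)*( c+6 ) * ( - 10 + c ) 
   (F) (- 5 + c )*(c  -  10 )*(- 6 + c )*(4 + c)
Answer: E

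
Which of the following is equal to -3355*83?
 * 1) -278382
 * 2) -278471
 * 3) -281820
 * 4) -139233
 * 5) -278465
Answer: 5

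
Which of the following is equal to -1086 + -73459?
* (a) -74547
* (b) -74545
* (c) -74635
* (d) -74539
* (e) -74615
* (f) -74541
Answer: b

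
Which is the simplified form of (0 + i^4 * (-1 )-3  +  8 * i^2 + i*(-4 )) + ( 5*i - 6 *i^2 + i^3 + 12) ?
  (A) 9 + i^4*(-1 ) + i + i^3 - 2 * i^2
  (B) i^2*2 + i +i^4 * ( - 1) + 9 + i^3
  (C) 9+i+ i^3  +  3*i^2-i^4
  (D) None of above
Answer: B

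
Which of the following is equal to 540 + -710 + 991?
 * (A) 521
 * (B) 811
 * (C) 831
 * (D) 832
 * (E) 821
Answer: E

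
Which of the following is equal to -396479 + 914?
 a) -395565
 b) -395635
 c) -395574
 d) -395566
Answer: a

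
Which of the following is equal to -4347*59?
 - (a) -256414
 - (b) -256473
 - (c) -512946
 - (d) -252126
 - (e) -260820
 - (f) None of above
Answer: b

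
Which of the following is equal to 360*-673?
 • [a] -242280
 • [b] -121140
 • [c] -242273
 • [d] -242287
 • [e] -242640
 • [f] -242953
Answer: a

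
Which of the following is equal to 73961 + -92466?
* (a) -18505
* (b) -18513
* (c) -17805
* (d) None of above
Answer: a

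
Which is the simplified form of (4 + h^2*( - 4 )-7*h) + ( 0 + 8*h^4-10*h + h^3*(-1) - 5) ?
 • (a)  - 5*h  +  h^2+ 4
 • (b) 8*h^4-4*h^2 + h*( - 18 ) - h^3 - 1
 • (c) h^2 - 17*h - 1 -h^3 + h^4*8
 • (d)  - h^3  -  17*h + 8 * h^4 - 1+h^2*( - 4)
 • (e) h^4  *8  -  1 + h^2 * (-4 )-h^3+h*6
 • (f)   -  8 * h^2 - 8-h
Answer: d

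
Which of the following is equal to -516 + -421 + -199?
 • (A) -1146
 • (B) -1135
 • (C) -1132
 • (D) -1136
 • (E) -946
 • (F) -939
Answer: D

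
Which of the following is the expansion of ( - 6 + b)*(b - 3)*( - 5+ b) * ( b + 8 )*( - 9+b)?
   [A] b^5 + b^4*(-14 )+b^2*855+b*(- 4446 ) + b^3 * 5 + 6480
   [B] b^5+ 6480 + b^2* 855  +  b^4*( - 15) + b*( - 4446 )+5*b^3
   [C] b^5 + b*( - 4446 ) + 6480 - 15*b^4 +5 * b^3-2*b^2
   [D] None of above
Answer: B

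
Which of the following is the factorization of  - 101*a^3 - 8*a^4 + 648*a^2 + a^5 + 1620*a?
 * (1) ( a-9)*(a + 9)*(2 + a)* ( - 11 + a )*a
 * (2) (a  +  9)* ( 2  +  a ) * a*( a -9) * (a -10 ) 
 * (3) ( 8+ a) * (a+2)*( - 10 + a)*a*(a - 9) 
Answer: 2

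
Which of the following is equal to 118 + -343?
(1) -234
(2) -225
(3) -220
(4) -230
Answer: 2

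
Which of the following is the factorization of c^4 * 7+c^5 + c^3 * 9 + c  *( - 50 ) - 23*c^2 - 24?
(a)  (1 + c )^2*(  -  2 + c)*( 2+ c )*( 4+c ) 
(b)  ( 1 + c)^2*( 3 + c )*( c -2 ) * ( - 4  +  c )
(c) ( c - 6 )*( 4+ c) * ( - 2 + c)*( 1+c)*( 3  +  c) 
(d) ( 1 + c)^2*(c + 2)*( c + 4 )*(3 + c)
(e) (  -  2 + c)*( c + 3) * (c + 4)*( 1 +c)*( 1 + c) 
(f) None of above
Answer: e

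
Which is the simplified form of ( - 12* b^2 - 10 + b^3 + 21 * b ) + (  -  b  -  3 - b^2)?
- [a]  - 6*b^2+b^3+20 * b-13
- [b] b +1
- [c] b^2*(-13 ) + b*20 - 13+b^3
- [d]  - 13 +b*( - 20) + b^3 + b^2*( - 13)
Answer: c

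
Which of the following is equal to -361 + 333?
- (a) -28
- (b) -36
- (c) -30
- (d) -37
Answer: a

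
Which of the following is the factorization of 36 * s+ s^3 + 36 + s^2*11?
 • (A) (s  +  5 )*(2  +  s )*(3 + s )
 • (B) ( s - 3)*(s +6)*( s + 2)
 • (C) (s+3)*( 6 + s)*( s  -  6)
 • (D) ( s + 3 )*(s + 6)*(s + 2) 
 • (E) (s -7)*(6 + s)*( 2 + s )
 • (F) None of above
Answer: D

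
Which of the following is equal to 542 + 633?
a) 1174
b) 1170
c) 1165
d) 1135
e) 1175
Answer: e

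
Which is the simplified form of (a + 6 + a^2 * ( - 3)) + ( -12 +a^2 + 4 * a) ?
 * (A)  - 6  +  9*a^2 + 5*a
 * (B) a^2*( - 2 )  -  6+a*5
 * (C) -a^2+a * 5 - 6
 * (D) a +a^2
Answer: B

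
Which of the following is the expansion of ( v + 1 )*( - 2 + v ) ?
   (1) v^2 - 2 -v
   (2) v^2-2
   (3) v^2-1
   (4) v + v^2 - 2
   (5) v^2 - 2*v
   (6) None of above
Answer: 1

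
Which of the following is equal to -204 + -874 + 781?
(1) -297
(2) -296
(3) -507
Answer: 1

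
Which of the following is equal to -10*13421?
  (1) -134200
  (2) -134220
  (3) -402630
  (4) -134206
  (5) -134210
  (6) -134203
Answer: 5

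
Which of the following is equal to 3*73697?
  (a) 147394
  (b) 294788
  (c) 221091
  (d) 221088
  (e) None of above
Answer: c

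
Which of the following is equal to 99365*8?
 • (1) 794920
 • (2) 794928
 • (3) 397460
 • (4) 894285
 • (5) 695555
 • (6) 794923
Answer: 1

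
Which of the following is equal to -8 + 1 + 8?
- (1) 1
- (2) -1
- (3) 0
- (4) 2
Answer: 1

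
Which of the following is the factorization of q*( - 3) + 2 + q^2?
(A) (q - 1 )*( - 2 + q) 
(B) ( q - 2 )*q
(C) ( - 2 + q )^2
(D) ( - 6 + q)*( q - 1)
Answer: A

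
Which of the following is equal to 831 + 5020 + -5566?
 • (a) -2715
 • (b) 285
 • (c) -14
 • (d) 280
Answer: b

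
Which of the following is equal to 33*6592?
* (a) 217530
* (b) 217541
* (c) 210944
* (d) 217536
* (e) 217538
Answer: d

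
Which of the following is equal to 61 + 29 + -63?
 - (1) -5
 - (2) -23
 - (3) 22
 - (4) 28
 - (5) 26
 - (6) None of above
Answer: 6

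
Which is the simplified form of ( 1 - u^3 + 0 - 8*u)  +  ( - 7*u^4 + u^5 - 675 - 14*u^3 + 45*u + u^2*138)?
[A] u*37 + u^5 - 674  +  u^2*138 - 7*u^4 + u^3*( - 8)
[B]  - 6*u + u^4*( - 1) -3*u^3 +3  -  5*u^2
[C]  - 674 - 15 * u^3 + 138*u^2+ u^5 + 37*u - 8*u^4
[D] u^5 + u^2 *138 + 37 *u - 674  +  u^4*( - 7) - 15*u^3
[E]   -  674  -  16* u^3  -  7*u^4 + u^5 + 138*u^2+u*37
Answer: D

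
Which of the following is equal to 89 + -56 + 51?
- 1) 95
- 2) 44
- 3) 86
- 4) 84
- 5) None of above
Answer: 4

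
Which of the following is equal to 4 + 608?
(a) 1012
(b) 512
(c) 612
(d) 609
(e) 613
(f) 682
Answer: c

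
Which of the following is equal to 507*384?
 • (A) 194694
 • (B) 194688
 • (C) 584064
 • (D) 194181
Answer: B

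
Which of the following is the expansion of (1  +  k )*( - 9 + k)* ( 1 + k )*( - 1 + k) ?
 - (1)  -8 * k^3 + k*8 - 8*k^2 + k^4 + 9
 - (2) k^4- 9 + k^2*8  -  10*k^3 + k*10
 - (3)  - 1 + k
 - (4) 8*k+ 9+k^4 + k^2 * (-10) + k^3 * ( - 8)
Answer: 4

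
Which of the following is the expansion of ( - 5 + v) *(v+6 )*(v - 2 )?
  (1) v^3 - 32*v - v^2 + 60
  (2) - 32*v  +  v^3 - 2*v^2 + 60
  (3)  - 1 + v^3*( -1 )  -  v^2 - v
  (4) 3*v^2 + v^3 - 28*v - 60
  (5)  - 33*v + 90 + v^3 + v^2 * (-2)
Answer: 1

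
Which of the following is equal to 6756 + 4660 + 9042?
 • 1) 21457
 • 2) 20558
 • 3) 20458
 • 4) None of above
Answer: 3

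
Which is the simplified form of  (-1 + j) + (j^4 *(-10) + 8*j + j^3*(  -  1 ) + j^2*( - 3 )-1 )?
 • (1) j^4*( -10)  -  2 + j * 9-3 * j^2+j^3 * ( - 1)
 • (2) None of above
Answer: 1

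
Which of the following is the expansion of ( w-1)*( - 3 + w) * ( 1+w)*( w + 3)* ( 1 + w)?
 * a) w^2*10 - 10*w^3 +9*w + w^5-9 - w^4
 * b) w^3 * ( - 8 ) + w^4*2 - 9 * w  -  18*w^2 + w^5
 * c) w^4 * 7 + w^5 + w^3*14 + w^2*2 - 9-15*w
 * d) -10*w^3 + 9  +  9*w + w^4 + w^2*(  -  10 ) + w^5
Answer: d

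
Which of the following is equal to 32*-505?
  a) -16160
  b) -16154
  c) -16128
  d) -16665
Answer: a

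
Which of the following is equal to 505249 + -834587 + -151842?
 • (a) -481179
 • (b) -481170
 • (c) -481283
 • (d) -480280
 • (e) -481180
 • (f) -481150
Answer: e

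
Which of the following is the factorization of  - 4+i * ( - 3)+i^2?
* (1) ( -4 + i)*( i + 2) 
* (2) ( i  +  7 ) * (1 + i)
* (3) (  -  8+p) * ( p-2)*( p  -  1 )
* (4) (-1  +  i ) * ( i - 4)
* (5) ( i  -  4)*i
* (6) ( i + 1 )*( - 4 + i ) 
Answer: 6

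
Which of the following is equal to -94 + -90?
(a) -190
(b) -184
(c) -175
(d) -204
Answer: b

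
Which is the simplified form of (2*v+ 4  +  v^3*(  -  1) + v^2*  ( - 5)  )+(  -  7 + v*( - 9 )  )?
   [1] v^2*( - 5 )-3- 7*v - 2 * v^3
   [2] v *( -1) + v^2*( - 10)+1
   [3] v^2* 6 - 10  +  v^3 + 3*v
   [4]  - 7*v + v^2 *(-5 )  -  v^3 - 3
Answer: 4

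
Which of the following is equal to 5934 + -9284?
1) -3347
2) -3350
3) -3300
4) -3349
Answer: 2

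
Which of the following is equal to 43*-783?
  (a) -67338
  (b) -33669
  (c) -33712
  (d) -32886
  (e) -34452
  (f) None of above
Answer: b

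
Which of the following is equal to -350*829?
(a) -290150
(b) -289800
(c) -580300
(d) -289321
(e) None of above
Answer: a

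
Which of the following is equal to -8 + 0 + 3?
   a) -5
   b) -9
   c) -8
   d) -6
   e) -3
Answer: a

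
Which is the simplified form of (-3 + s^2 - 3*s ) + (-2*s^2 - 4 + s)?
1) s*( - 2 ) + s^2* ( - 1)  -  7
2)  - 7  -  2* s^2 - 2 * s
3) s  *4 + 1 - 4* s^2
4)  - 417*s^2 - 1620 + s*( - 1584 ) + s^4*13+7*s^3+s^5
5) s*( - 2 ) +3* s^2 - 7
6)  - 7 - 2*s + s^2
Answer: 1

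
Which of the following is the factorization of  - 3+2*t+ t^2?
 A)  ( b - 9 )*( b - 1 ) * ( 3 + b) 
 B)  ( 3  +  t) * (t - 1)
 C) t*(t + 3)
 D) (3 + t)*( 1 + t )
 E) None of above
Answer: B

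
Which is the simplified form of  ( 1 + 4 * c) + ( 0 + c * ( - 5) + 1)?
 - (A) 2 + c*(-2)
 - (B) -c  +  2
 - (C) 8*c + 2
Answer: B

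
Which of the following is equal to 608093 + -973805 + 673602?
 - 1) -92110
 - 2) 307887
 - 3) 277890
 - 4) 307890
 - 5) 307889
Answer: 4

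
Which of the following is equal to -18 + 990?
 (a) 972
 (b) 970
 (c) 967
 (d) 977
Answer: a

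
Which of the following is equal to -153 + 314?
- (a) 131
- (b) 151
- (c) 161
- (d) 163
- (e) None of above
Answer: c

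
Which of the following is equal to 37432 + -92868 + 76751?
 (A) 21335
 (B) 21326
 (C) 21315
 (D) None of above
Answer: C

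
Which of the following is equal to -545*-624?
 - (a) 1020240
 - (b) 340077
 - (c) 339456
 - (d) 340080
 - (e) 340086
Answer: d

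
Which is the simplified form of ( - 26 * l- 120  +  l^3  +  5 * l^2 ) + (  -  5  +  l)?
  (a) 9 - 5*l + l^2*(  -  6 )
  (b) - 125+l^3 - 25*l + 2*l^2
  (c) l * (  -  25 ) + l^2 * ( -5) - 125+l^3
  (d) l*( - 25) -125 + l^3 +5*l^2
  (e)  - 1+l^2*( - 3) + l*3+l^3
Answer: d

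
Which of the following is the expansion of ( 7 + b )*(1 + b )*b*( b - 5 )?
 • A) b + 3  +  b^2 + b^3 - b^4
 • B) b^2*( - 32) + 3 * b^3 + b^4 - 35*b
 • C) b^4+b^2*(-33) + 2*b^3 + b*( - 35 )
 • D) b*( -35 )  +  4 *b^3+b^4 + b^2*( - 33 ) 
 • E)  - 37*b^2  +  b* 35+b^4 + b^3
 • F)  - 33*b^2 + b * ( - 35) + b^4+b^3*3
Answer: F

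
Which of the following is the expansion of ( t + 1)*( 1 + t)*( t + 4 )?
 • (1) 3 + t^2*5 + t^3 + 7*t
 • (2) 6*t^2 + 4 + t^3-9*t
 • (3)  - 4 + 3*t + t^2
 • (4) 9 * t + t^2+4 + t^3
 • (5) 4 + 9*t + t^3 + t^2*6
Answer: 5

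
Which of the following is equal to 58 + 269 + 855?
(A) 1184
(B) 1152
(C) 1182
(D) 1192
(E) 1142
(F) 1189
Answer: C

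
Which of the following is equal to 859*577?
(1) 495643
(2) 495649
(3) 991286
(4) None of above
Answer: 1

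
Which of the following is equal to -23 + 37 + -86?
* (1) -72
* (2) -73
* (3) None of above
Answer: 1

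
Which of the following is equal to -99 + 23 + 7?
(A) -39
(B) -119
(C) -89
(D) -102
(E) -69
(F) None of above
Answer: E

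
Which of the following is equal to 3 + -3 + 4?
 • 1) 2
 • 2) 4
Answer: 2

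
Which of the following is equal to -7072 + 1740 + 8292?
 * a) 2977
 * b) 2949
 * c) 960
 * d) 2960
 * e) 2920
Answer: d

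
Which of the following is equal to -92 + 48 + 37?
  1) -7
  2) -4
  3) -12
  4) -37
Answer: 1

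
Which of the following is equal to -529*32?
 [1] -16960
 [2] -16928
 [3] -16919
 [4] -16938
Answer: 2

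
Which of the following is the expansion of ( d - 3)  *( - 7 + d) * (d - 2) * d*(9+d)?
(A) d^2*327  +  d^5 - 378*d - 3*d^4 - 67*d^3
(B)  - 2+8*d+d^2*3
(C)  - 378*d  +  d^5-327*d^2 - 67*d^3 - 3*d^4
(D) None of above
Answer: A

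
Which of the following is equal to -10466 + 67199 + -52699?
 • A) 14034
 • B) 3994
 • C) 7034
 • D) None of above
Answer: D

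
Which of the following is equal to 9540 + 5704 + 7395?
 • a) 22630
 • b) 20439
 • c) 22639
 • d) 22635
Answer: c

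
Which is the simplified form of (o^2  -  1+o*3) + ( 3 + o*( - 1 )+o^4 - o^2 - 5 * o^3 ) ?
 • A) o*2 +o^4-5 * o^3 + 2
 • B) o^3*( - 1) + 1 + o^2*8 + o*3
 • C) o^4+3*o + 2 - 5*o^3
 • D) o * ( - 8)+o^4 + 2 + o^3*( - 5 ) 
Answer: A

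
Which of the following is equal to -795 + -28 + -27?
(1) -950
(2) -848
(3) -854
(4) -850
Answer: 4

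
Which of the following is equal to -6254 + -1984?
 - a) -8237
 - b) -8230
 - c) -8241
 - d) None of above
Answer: d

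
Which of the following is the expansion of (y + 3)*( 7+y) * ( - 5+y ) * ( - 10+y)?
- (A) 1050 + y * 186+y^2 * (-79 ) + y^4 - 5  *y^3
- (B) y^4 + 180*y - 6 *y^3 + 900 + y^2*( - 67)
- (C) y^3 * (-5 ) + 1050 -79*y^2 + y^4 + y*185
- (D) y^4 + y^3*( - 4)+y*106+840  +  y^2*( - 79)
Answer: C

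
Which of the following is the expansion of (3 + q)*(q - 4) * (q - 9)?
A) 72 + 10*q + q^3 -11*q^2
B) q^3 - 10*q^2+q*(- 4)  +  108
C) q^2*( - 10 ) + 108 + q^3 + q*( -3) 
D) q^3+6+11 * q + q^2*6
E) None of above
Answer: C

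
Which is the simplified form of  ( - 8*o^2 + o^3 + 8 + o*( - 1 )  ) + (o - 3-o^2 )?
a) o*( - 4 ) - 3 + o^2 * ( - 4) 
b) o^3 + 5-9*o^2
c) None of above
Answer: b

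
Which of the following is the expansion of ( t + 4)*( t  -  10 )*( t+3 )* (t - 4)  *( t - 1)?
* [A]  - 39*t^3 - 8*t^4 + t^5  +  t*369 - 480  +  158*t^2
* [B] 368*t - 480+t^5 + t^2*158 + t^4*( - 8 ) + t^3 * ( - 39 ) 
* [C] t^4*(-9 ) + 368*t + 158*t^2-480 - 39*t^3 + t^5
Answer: B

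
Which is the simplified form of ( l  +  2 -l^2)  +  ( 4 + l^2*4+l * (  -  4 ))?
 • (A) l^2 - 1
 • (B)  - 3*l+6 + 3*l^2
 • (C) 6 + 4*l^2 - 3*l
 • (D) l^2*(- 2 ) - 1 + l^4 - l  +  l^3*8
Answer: B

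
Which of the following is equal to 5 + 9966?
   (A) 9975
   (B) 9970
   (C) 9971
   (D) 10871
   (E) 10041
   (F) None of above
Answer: C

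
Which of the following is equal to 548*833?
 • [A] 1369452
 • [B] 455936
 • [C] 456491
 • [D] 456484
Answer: D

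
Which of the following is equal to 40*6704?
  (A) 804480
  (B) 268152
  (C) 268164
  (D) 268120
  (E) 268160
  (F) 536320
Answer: E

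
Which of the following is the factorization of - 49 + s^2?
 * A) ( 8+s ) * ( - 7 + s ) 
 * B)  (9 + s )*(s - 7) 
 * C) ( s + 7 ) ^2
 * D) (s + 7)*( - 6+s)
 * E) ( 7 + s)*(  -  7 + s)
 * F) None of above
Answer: E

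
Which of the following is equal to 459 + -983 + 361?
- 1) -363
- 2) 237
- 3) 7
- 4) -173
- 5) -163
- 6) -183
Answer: 5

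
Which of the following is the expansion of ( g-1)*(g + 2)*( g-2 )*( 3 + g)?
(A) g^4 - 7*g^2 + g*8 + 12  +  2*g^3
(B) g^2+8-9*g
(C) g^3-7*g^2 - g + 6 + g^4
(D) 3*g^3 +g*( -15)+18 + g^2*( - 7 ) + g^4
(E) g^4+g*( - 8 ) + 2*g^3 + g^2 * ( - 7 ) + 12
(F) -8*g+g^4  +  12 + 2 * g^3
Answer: E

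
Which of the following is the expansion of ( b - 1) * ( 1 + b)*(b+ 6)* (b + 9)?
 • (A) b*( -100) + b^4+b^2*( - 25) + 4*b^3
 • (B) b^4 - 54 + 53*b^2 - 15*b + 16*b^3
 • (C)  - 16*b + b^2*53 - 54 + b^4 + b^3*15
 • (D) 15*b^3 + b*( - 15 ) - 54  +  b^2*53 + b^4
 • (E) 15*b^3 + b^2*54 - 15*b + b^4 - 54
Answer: D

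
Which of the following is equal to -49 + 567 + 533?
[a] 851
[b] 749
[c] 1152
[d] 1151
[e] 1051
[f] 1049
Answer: e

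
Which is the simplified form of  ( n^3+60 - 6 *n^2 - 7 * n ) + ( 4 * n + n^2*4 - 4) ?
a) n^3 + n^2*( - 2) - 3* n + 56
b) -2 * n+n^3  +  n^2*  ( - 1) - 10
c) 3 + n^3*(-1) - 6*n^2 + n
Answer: a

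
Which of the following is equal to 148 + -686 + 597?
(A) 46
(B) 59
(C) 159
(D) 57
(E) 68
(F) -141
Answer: B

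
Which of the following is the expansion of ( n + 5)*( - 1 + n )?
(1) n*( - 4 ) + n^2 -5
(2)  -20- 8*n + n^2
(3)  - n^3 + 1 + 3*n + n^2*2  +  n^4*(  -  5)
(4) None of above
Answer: 4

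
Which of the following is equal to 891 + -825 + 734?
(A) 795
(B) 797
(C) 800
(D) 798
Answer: C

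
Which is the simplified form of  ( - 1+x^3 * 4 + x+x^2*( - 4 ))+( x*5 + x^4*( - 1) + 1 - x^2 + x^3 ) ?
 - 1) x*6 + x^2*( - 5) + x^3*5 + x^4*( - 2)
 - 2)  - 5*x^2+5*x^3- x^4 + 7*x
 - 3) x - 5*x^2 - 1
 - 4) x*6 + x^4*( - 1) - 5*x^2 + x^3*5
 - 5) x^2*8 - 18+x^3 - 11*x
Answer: 4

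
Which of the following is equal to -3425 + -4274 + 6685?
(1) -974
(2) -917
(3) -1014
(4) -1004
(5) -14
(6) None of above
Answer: 3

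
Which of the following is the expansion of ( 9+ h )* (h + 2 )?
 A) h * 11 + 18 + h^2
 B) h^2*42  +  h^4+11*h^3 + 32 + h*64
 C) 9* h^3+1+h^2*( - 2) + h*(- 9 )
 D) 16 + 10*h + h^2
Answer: A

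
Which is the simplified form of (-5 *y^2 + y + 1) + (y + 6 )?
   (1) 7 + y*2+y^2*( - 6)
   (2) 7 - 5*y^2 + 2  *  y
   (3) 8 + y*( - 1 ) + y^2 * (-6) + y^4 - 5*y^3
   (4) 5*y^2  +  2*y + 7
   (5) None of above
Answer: 2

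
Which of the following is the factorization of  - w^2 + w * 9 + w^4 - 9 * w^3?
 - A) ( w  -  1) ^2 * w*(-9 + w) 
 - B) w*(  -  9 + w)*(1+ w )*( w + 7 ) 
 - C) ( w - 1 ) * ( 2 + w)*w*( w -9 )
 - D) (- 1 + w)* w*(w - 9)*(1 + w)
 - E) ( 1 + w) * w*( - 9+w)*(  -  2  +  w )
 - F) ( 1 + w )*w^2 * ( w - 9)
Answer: D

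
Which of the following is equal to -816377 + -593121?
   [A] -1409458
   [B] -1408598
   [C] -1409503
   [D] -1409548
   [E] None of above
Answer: E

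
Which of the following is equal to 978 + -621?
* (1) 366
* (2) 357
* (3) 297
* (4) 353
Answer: 2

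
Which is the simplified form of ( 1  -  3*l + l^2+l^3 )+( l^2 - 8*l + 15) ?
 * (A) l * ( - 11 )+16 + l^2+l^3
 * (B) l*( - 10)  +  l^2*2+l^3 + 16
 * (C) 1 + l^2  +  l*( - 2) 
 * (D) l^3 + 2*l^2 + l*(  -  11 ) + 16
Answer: D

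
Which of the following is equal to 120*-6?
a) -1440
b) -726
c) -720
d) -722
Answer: c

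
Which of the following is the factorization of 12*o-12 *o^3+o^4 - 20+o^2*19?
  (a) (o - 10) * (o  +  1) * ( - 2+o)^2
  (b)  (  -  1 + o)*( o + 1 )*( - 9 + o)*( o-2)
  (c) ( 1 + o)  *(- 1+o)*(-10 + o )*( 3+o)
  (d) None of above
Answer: d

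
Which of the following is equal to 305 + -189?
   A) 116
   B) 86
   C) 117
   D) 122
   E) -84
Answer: A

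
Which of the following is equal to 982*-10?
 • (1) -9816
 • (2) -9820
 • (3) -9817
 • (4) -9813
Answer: 2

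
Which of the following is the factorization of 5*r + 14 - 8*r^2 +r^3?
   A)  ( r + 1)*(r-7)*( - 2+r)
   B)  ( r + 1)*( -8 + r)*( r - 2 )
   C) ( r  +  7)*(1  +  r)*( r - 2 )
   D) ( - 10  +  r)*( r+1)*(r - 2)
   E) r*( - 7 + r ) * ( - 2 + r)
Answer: A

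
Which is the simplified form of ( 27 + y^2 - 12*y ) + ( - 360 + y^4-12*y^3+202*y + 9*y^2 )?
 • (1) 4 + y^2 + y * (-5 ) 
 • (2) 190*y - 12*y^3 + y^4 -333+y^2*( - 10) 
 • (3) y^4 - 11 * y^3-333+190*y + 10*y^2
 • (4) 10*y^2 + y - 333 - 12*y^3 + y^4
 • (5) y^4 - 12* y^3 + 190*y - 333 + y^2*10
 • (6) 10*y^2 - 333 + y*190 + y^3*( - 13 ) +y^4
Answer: 5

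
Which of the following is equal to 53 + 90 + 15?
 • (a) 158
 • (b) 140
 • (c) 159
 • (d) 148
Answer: a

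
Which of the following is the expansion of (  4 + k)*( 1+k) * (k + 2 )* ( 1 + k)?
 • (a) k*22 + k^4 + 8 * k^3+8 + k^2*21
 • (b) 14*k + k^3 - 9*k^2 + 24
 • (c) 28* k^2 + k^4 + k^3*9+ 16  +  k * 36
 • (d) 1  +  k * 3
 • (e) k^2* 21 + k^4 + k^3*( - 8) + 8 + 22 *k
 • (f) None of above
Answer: a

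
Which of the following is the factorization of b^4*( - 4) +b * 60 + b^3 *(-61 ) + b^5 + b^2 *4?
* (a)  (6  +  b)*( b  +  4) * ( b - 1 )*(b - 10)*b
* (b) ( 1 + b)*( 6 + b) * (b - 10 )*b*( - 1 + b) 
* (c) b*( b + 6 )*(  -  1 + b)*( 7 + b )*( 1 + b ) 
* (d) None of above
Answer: b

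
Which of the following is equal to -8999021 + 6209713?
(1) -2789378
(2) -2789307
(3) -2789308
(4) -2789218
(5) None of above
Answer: 3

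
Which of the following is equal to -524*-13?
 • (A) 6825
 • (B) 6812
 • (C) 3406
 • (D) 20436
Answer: B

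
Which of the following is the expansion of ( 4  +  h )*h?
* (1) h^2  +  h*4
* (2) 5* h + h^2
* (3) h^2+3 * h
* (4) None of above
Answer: 1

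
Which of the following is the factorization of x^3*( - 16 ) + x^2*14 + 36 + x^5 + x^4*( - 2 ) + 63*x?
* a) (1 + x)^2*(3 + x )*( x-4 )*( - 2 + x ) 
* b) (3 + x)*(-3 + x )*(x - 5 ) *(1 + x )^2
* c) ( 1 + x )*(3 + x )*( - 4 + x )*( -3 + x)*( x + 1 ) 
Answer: c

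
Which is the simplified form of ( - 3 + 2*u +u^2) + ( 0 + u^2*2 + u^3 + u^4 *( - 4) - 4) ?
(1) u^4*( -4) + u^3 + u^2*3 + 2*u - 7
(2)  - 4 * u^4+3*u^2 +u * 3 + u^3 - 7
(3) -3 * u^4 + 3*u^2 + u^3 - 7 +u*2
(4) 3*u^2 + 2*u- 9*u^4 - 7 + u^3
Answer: 1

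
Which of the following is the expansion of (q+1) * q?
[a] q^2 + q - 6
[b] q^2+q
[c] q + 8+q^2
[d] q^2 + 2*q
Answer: b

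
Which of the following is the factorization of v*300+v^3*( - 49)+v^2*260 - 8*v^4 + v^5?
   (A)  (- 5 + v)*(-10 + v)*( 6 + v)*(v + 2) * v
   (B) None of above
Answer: B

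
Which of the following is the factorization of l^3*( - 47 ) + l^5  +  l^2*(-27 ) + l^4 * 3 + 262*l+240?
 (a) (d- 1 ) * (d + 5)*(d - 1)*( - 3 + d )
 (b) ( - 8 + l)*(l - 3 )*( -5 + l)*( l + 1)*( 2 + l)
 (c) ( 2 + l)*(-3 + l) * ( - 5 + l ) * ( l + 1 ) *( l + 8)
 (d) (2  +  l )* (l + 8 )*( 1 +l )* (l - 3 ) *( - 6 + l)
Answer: c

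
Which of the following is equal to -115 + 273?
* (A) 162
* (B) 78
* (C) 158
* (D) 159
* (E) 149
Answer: C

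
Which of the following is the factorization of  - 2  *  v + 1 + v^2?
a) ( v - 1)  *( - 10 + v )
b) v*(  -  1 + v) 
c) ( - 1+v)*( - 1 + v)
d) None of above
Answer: c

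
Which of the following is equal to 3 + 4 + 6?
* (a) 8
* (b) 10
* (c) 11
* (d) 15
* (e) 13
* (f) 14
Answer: e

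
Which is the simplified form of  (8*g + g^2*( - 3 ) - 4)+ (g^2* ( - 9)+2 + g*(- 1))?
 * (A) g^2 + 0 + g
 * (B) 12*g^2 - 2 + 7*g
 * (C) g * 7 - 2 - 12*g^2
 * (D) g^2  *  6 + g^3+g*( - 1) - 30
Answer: C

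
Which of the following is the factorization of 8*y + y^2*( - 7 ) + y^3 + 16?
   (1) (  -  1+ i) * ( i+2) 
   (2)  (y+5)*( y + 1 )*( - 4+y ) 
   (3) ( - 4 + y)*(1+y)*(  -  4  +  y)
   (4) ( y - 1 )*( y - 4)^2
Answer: 3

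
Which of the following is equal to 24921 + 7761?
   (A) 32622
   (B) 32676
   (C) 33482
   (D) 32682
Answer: D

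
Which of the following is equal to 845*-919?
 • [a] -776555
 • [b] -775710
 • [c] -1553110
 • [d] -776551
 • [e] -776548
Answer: a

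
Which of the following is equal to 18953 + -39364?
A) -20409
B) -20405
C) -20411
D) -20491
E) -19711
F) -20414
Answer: C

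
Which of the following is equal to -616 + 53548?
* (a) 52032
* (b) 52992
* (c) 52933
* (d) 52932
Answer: d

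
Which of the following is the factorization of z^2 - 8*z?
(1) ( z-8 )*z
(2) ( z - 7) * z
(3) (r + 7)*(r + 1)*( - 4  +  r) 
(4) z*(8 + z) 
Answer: 1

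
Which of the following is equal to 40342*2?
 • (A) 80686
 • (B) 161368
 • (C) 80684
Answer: C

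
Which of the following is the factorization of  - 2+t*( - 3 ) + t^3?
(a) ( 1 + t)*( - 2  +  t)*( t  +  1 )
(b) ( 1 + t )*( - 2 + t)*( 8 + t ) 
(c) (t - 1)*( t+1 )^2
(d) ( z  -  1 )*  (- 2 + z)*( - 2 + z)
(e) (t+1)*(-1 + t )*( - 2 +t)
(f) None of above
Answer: a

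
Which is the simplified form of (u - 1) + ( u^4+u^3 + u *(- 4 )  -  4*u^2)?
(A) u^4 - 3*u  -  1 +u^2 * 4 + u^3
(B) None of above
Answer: B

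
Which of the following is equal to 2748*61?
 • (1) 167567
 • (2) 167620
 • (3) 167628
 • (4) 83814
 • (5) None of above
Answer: 3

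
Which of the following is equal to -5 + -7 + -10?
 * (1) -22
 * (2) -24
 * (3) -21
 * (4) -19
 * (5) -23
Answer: 1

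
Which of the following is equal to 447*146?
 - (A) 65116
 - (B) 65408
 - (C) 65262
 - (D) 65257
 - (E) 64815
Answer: C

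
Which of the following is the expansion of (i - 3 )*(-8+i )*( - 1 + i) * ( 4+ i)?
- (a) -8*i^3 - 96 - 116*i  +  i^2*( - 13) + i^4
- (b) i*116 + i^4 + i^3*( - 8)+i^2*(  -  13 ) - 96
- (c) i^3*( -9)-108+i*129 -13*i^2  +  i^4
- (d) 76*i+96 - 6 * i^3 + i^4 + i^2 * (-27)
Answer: b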